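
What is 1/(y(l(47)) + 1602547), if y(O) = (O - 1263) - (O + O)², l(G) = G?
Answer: 1/1592495 ≈ 6.2795e-7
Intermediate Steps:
y(O) = -1263 + O - 4*O² (y(O) = (-1263 + O) - (2*O)² = (-1263 + O) - 4*O² = -1263 + O - 4*O²)
1/(y(l(47)) + 1602547) = 1/((-1263 + 47 - 4*47²) + 1602547) = 1/((-1263 + 47 - 4*2209) + 1602547) = 1/((-1263 + 47 - 8836) + 1602547) = 1/(-10052 + 1602547) = 1/1592495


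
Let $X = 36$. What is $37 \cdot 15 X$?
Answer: $19980$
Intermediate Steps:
$37 \cdot 15 X = 37 \cdot 15 \cdot 36 = 555 \cdot 36 = 19980$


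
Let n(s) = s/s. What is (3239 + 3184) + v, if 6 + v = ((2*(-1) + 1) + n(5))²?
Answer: 6417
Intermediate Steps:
n(s) = 1
v = -6 (v = -6 + ((2*(-1) + 1) + 1)² = -6 + ((-2 + 1) + 1)² = -6 + (-1 + 1)² = -6 + 0² = -6 + 0 = -6)
(3239 + 3184) + v = (3239 + 3184) - 6 = 6423 - 6 = 6417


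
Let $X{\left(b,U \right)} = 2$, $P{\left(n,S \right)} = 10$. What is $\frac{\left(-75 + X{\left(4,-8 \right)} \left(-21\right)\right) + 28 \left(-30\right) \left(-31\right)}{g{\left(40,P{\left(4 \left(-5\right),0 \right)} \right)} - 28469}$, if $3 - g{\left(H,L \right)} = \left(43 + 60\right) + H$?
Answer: $- \frac{25923}{28609} \approx -0.90611$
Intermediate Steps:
$g{\left(H,L \right)} = -100 - H$ ($g{\left(H,L \right)} = 3 - \left(\left(43 + 60\right) + H\right) = 3 - \left(103 + H\right) = -100 - H$)
$\frac{\left(-75 + X{\left(4,-8 \right)} \left(-21\right)\right) + 28 \left(-30\right) \left(-31\right)}{g{\left(40,P{\left(4 \left(-5\right),0 \right)} \right)} - 28469} = \frac{\left(-75 + 2 \left(-21\right)\right) + 28 \left(-30\right) \left(-31\right)}{\left(-100 - 40\right) - 28469} = \frac{\left(-75 - 42\right) - -26040}{\left(-100 - 40\right) - 28469} = \frac{-117 + 26040}{-140 - 28469} = \frac{25923}{-28609} = 25923 \left(- \frac{1}{28609}\right) = - \frac{25923}{28609}$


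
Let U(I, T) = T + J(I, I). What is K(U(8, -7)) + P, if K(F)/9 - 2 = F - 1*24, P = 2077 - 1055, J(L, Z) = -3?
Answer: 734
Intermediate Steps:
P = 1022
U(I, T) = -3 + T (U(I, T) = T - 3 = -3 + T)
K(F) = -198 + 9*F (K(F) = 18 + 9*(F - 1*24) = 18 + 9*(F - 24) = 18 + 9*(-24 + F) = 18 + (-216 + 9*F) = -198 + 9*F)
K(U(8, -7)) + P = (-198 + 9*(-3 - 7)) + 1022 = (-198 + 9*(-10)) + 1022 = (-198 - 90) + 1022 = -288 + 1022 = 734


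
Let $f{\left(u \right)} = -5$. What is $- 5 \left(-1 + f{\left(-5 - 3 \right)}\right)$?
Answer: $30$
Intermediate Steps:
$- 5 \left(-1 + f{\left(-5 - 3 \right)}\right) = - 5 \left(-1 - 5\right) = \left(-5\right) \left(-6\right) = 30$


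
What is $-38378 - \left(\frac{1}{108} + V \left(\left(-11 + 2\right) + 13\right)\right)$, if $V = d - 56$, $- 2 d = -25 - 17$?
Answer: $- \frac{4129705}{108} \approx -38238.0$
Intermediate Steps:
$d = 21$ ($d = - \frac{-25 - 17}{2} = \left(- \frac{1}{2}\right) \left(-42\right) = 21$)
$V = -35$ ($V = 21 - 56 = -35$)
$-38378 - \left(\frac{1}{108} + V \left(\left(-11 + 2\right) + 13\right)\right) = -38378 - \left(\frac{1}{108} - 35 \left(\left(-11 + 2\right) + 13\right)\right) = -38378 - \left(\frac{1}{108} - 35 \left(-9 + 13\right)\right) = -38378 - \left(\frac{1}{108} - 140\right) = -38378 - - \frac{15119}{108} = -38378 + \frac{15119}{108} = - \frac{4129705}{108}$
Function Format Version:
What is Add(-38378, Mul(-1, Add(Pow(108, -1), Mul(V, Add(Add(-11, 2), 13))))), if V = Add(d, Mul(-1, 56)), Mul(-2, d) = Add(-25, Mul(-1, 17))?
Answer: Rational(-4129705, 108) ≈ -38238.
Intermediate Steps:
d = 21 (d = Mul(Rational(-1, 2), Add(-25, Mul(-1, 17))) = Mul(Rational(-1, 2), Add(-25, -17)) = Mul(Rational(-1, 2), -42) = 21)
V = -35 (V = Add(21, Mul(-1, 56)) = Add(21, -56) = -35)
Add(-38378, Mul(-1, Add(Pow(108, -1), Mul(V, Add(Add(-11, 2), 13))))) = Add(-38378, Mul(-1, Add(Pow(108, -1), Mul(-35, Add(Add(-11, 2), 13))))) = Add(-38378, Mul(-1, Add(Rational(1, 108), Mul(-35, Add(-9, 13))))) = Add(-38378, Mul(-1, Add(Rational(1, 108), Mul(-35, 4)))) = Add(-38378, Mul(-1, Add(Rational(1, 108), -140))) = Add(-38378, Mul(-1, Rational(-15119, 108))) = Add(-38378, Rational(15119, 108)) = Rational(-4129705, 108)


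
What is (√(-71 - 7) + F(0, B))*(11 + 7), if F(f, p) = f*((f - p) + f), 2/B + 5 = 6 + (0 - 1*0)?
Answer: 18*I*√78 ≈ 158.97*I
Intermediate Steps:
B = 2 (B = 2/(-5 + (6 + (0 - 1*0))) = 2/(-5 + (6 + (0 + 0))) = 2/(-5 + (6 + 0)) = 2/(-5 + 6) = 2/1 = 2*1 = 2)
F(f, p) = f*(-p + 2*f)
(√(-71 - 7) + F(0, B))*(11 + 7) = (√(-71 - 7) + 0*(-1*2 + 2*0))*(11 + 7) = (√(-78) + 0*(-2 + 0))*18 = (I*√78 + 0*(-2))*18 = (I*√78 + 0)*18 = (I*√78)*18 = 18*I*√78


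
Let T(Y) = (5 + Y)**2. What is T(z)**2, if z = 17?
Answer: 234256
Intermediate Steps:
T(z)**2 = ((5 + 17)**2)**2 = (22**2)**2 = 484**2 = 234256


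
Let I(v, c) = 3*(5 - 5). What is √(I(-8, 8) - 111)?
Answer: I*√111 ≈ 10.536*I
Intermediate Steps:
I(v, c) = 0 (I(v, c) = 3*0 = 0)
√(I(-8, 8) - 111) = √(0 - 111) = √(-111) = I*√111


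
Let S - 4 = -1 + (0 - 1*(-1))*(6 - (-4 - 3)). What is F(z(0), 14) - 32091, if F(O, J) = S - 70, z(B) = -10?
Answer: -32145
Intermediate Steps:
S = 16 (S = 4 + (-1 + (0 - 1*(-1))*(6 - (-4 - 3))) = 4 + (-1 + (0 + 1)*(6 - 1*(-7))) = 4 + (-1 + 1*(6 + 7)) = 4 + (-1 + 1*13) = 4 + (-1 + 13) = 4 + 12 = 16)
F(O, J) = -54 (F(O, J) = 16 - 70 = -54)
F(z(0), 14) - 32091 = -54 - 32091 = -32145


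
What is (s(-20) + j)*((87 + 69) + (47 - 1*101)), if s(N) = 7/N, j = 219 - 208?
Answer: 10863/10 ≈ 1086.3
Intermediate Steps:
j = 11
(s(-20) + j)*((87 + 69) + (47 - 1*101)) = (7/(-20) + 11)*((87 + 69) + (47 - 1*101)) = (7*(-1/20) + 11)*(156 + (47 - 101)) = (-7/20 + 11)*(156 - 54) = (213/20)*102 = 10863/10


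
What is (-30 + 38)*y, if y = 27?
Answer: 216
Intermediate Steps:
(-30 + 38)*y = (-30 + 38)*27 = 8*27 = 216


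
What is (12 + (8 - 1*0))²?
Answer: 400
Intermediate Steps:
(12 + (8 - 1*0))² = (12 + (8 + 0))² = (12 + 8)² = 20² = 400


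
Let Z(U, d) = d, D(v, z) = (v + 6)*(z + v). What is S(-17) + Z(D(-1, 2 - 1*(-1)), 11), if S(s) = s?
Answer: -6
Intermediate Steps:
D(v, z) = (6 + v)*(v + z)
S(-17) + Z(D(-1, 2 - 1*(-1)), 11) = -17 + 11 = -6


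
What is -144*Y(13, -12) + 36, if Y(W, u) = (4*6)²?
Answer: -82908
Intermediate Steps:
Y(W, u) = 576 (Y(W, u) = 24² = 576)
-144*Y(13, -12) + 36 = -144*576 + 36 = -82944 + 36 = -82908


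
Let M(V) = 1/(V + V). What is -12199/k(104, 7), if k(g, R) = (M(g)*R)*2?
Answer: -1268696/7 ≈ -1.8124e+5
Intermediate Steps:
M(V) = 1/(2*V)
k(g, R) = R/g (k(g, R) = ((1/(2*g))*R)*2 = (R/(2*g))*2 = R/g)
-12199/k(104, 7) = -12199/(7/104) = -12199/(7*(1/104)) = -12199/7/104 = -12199*104/7 = -1268696/7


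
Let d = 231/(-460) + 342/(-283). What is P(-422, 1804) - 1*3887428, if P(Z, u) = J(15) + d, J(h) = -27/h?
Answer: -506065834057/130180 ≈ -3.8874e+6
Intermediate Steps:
d = -222693/130180 (d = 231*(-1/460) + 342*(-1/283) = -231/460 - 342/283 = -222693/130180 ≈ -1.7107)
P(Z, u) = -457017/130180 (P(Z, u) = -27/15 - 222693/130180 = -27*1/15 - 222693/130180 = -9/5 - 222693/130180 = -457017/130180)
P(-422, 1804) - 1*3887428 = -457017/130180 - 1*3887428 = -457017/130180 - 3887428 = -506065834057/130180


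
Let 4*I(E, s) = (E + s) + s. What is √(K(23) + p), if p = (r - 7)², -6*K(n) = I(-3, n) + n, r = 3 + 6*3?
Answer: √3046/4 ≈ 13.798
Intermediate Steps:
I(E, s) = s/2 + E/4 (I(E, s) = ((E + s) + s)/4 = (E + 2*s)/4 = s/2 + E/4)
r = 21 (r = 3 + 18 = 21)
K(n) = ⅛ - n/4 (K(n) = -((n/2 + (¼)*(-3)) + n)/6 = -((n/2 - ¾) + n)/6 = -((-¾ + n/2) + n)/6 = -(-¾ + 3*n/2)/6 = ⅛ - n/4)
p = 196 (p = (21 - 7)² = 14² = 196)
√(K(23) + p) = √((⅛ - ¼*23) + 196) = √((⅛ - 23/4) + 196) = √(-45/8 + 196) = √(1523/8) = √3046/4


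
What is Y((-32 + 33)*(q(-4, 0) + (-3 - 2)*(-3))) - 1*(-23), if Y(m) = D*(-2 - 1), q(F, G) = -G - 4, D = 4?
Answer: 11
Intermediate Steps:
q(F, G) = -4 - G
Y(m) = -12 (Y(m) = 4*(-2 - 1) = 4*(-3) = -12)
Y((-32 + 33)*(q(-4, 0) + (-3 - 2)*(-3))) - 1*(-23) = -12 - 1*(-23) = -12 + 23 = 11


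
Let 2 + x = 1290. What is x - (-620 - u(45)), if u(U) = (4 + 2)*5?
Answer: 1938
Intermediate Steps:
x = 1288 (x = -2 + 1290 = 1288)
u(U) = 30 (u(U) = 6*5 = 30)
x - (-620 - u(45)) = 1288 - (-620 - 1*30) = 1288 - (-620 - 30) = 1288 - 1*(-650) = 1288 + 650 = 1938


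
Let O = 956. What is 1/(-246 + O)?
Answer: 1/710 ≈ 0.0014085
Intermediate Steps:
1/(-246 + O) = 1/(-246 + 956) = 1/710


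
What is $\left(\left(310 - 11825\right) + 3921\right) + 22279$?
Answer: $14685$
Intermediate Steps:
$\left(\left(310 - 11825\right) + 3921\right) + 22279 = \left(-11515 + 3921\right) + 22279 = -7594 + 22279 = 14685$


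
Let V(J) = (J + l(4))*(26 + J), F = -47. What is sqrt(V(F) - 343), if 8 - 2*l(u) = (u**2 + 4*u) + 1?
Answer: 7*sqrt(74)/2 ≈ 30.108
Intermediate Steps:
l(u) = 7/2 - 2*u - u**2/2 (l(u) = 4 - ((u**2 + 4*u) + 1)/2 = 4 - (1 + u**2 + 4*u)/2 = 4 + (-1/2 - 2*u - u**2/2) = 7/2 - 2*u - u**2/2)
V(J) = (26 + J)*(-25/2 + J) (V(J) = (J + (7/2 - 2*4 - 1/2*4**2))*(26 + J) = (J + (7/2 - 8 - 1/2*16))*(26 + J) = (J + (7/2 - 8 - 8))*(26 + J) = (J - 25/2)*(26 + J) = (-25/2 + J)*(26 + J) = (26 + J)*(-25/2 + J))
sqrt(V(F) - 343) = sqrt((-325 + (-47)**2 + (27/2)*(-47)) - 343) = sqrt((-325 + 2209 - 1269/2) - 343) = sqrt(2499/2 - 343) = sqrt(1813/2) = 7*sqrt(74)/2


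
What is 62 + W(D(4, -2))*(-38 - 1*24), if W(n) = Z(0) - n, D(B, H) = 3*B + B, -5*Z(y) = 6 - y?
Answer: 5642/5 ≈ 1128.4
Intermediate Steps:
Z(y) = -6/5 + y/5 (Z(y) = -(6 - y)/5 = -6/5 + y/5)
D(B, H) = 4*B
W(n) = -6/5 - n (W(n) = (-6/5 + (⅕)*0) - n = (-6/5 + 0) - n = -6/5 - n)
62 + W(D(4, -2))*(-38 - 1*24) = 62 + (-6/5 - 4*4)*(-38 - 1*24) = 62 + (-6/5 - 1*16)*(-38 - 24) = 62 + (-6/5 - 16)*(-62) = 62 - 86/5*(-62) = 62 + 5332/5 = 5642/5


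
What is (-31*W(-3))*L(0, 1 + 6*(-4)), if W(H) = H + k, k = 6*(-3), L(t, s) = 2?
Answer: 1302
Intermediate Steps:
k = -18
W(H) = -18 + H (W(H) = H - 18 = -18 + H)
(-31*W(-3))*L(0, 1 + 6*(-4)) = -31*(-18 - 3)*2 = -31*(-21)*2 = 651*2 = 1302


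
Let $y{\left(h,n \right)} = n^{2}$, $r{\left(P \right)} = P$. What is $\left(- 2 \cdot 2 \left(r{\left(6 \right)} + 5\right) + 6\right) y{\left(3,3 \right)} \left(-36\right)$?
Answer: $12312$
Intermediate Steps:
$\left(- 2 \cdot 2 \left(r{\left(6 \right)} + 5\right) + 6\right) y{\left(3,3 \right)} \left(-36\right) = \left(- 2 \cdot 2 \left(6 + 5\right) + 6\right) 3^{2} \left(-36\right) = \left(- 2 \cdot 2 \cdot 11 + 6\right) 9 \left(-36\right) = \left(\left(-2\right) 22 + 6\right) 9 \left(-36\right) = \left(-44 + 6\right) 9 \left(-36\right) = \left(-38\right) 9 \left(-36\right) = \left(-342\right) \left(-36\right) = 12312$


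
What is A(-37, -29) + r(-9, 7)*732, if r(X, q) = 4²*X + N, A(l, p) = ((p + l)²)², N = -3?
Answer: 18867132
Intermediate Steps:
A(l, p) = (l + p)⁴ (A(l, p) = ((l + p)²)² = (l + p)⁴)
r(X, q) = -3 + 16*X (r(X, q) = 4²*X - 3 = 16*X - 3 = -3 + 16*X)
A(-37, -29) + r(-9, 7)*732 = (-37 - 29)⁴ + (-3 + 16*(-9))*732 = (-66)⁴ + (-3 - 144)*732 = 18974736 - 147*732 = 18974736 - 107604 = 18867132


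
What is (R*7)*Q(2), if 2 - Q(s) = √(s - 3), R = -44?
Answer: -616 + 308*I ≈ -616.0 + 308.0*I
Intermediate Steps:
Q(s) = 2 - √(-3 + s) (Q(s) = 2 - √(s - 3) = 2 - √(-3 + s))
(R*7)*Q(2) = (-44*7)*(2 - √(-3 + 2)) = -308*(2 - √(-1)) = -308*(2 - I) = -616 + 308*I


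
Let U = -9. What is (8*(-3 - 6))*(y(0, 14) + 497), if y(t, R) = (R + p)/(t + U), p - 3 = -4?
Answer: -35680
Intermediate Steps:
p = -1 (p = 3 - 4 = -1)
y(t, R) = (-1 + R)/(-9 + t) (y(t, R) = (R - 1)/(t - 9) = (-1 + R)/(-9 + t))
(8*(-3 - 6))*(y(0, 14) + 497) = (8*(-3 - 6))*((-1 + 14)/(-9 + 0) + 497) = (8*(-9))*(13/(-9) + 497) = -72*(-⅑*13 + 497) = -72*(-13/9 + 497) = -72*4460/9 = -35680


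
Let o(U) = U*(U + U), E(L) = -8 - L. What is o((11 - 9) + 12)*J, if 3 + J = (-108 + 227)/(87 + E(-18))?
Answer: -67424/97 ≈ -695.09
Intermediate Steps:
J = -172/97 (J = -3 + (-108 + 227)/(87 + (-8 - 1*(-18))) = -3 + 119/(87 + (-8 + 18)) = -3 + 119/(87 + 10) = -3 + 119/97 = -172/97 ≈ -1.7732)
o(U) = 2*U**2 (o(U) = U*(2*U) = 2*U**2)
o((11 - 9) + 12)*J = (2*((11 - 9) + 12)**2)*(-172/97) = (2*(2 + 12)**2)*(-172/97) = (2*14**2)*(-172/97) = (2*196)*(-172/97) = 392*(-172/97) = -67424/97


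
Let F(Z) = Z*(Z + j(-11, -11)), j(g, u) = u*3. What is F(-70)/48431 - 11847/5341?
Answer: -535253447/258669971 ≈ -2.0693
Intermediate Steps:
j(g, u) = 3*u
F(Z) = Z*(-33 + Z) (F(Z) = Z*(Z + 3*(-11)) = Z*(Z - 33) = Z*(-33 + Z))
F(-70)/48431 - 11847/5341 = -70*(-33 - 70)/48431 - 11847/5341 = -70*(-103)*(1/48431) - 11847*1/5341 = 7210*(1/48431) - 11847/5341 = 7210/48431 - 11847/5341 = -535253447/258669971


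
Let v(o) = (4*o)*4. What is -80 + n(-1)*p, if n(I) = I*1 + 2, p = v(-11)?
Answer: -256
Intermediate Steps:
v(o) = 16*o
p = -176 (p = 16*(-11) = -176)
n(I) = 2 + I (n(I) = I + 2 = 2 + I)
-80 + n(-1)*p = -80 + (2 - 1)*(-176) = -80 + 1*(-176) = -80 - 176 = -256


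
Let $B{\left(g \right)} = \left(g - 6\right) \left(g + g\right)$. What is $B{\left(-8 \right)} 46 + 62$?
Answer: $10366$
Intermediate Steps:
$B{\left(g \right)} = 2 g \left(-6 + g\right)$ ($B{\left(g \right)} = \left(-6 + g\right) 2 g = 2 g \left(-6 + g\right)$)
$B{\left(-8 \right)} 46 + 62 = 2 \left(-8\right) \left(-6 - 8\right) 46 + 62 = 2 \left(-8\right) \left(-14\right) 46 + 62 = 224 \cdot 46 + 62 = 10304 + 62 = 10366$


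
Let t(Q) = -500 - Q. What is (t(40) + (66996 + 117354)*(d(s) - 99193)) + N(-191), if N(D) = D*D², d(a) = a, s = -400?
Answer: -18366937961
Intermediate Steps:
N(D) = D³
(t(40) + (66996 + 117354)*(d(s) - 99193)) + N(-191) = ((-500 - 1*40) + (66996 + 117354)*(-400 - 99193)) + (-191)³ = ((-500 - 40) + 184350*(-99593)) - 6967871 = (-540 - 18359969550) - 6967871 = -18359970090 - 6967871 = -18366937961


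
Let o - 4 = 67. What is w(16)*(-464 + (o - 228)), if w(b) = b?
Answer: -9936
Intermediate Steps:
o = 71 (o = 4 + 67 = 71)
w(16)*(-464 + (o - 228)) = 16*(-464 + (71 - 228)) = 16*(-464 - 157) = 16*(-621) = -9936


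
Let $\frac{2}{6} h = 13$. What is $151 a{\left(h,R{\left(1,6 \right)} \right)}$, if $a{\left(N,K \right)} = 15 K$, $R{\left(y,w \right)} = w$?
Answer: $13590$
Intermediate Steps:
$h = 39$ ($h = 3 \cdot 13 = 39$)
$151 a{\left(h,R{\left(1,6 \right)} \right)} = 151 \cdot 15 \cdot 6 = 151 \cdot 90 = 13590$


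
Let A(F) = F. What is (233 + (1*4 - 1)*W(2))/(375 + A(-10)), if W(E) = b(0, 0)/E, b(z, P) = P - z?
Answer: 233/365 ≈ 0.63836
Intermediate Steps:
W(E) = 0 (W(E) = (0 - 1*0)/E = (0 + 0)/E = 0/E = 0)
(233 + (1*4 - 1)*W(2))/(375 + A(-10)) = (233 + (1*4 - 1)*0)/(375 - 10) = (233 + (4 - 1)*0)/365 = (233 + 3*0)*(1/365) = (233 + 0)*(1/365) = 233*(1/365) = 233/365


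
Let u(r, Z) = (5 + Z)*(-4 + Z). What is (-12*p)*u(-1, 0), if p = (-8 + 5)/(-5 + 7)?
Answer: -360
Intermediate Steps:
p = -3/2 ≈ -1.5000
u(r, Z) = (-4 + Z)*(5 + Z)
(-12*p)*u(-1, 0) = (-12*(-3/2))*(-20 + 0 + 0²) = 18*(-20 + 0 + 0) = 18*(-20) = -360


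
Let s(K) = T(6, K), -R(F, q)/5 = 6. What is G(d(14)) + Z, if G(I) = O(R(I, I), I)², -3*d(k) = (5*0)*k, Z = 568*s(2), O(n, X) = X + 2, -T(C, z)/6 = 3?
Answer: -10220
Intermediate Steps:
R(F, q) = -30 (R(F, q) = -5*6 = -30)
T(C, z) = -18 (T(C, z) = -6*3 = -18)
O(n, X) = 2 + X
s(K) = -18
Z = -10224 (Z = 568*(-18) = -10224)
d(k) = 0 (d(k) = -5*0*k/3 = -0*k = -⅓*0 = 0)
G(I) = (2 + I)²
G(d(14)) + Z = (2 + 0)² - 10224 = 2² - 10224 = 4 - 10224 = -10220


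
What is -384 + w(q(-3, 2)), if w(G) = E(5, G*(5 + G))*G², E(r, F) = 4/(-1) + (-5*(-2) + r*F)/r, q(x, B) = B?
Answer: -336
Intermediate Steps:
E(r, F) = -4 + (10 + F*r)/r (E(r, F) = 4*(-1) + (10 + F*r)/r = -4 + (10 + F*r)/r)
w(G) = G²*(-2 + G*(5 + G)) (w(G) = (-4 + G*(5 + G) + 10/5)*G² = (-4 + G*(5 + G) + 10*(⅕))*G² = (-4 + G*(5 + G) + 2)*G² = (-2 + G*(5 + G))*G² = G²*(-2 + G*(5 + G)))
-384 + w(q(-3, 2)) = -384 + 2²*(-2 + 2*(5 + 2)) = -384 + 4*(-2 + 2*7) = -384 + 4*(-2 + 14) = -384 + 4*12 = -384 + 48 = -336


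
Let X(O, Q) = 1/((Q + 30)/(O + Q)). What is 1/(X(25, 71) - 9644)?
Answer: -101/973948 ≈ -0.00010370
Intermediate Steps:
X(O, Q) = (O + Q)/(30 + Q) (X(O, Q) = 1/((30 + Q)/(O + Q)) = (O + Q)/(30 + Q))
1/(X(25, 71) - 9644) = 1/((25 + 71)/(30 + 71) - 9644) = 1/(96/101 - 9644) = 1/(-973948/101) = -101/973948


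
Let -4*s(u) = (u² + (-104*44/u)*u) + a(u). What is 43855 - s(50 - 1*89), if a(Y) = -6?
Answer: 172359/4 ≈ 43090.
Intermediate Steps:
s(u) = 2291/2 - u²/4 (s(u) = -((u² + (-104*44/u)*u) - 6)/4 = -((u² + (-4576/u)*u) - 6)/4 = -((u² - 4576) - 6)/4 = -((-4576 + u²) - 6)/4 = -(-4582 + u²)/4 = 2291/2 - u²/4)
43855 - s(50 - 1*89) = 43855 - (2291/2 - (50 - 1*89)²/4) = 43855 - (2291/2 - (50 - 89)²/4) = 43855 - (2291/2 - ¼*(-39)²) = 43855 - (2291/2 - ¼*1521) = 43855 - (2291/2 - 1521/4) = 43855 - 1*3061/4 = 43855 - 3061/4 = 172359/4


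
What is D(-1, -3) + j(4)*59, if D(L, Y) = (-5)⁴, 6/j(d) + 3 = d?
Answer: 979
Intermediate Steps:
j(d) = 6/(-3 + d)
D(L, Y) = 625
D(-1, -3) + j(4)*59 = 625 + (6/(-3 + 4))*59 = 625 + (6/1)*59 = 625 + (6*1)*59 = 625 + 6*59 = 625 + 354 = 979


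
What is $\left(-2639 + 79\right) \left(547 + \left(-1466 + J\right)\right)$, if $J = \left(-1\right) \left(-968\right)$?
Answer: $-125440$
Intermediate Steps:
$J = 968$
$\left(-2639 + 79\right) \left(547 + \left(-1466 + J\right)\right) = \left(-2639 + 79\right) \left(547 + \left(-1466 + 968\right)\right) = - 2560 \left(547 - 498\right) = \left(-2560\right) 49 = -125440$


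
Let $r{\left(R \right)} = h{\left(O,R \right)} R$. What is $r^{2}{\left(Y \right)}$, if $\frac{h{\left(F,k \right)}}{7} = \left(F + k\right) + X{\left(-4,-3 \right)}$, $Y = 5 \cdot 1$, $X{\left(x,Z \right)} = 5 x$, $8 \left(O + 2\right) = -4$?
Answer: $\frac{1500625}{4} \approx 3.7516 \cdot 10^{5}$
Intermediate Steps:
$O = - \frac{5}{2}$ ($O = -2 + \frac{1}{8} \left(-4\right) = -2 - \frac{1}{2} = - \frac{5}{2} \approx -2.5$)
$Y = 5$
$h{\left(F,k \right)} = -140 + 7 F + 7 k$ ($h{\left(F,k \right)} = 7 \left(\left(F + k\right) + 5 \left(-4\right)\right) = 7 \left(\left(F + k\right) - 20\right) = 7 \left(-20 + F + k\right) = -140 + 7 F + 7 k$)
$r{\left(R \right)} = R \left(- \frac{315}{2} + 7 R\right)$ ($r{\left(R \right)} = \left(-140 + 7 \left(- \frac{5}{2}\right) + 7 R\right) R = \left(-140 - \frac{35}{2} + 7 R\right) R = \left(- \frac{315}{2} + 7 R\right) R = R \left(- \frac{315}{2} + 7 R\right)$)
$r^{2}{\left(Y \right)} = \left(\frac{7}{2} \cdot 5 \left(-45 + 2 \cdot 5\right)\right)^{2} = \left(\frac{7}{2} \cdot 5 \left(-45 + 10\right)\right)^{2} = \left(\frac{7}{2} \cdot 5 \left(-35\right)\right)^{2} = \left(- \frac{1225}{2}\right)^{2} = \frac{1500625}{4}$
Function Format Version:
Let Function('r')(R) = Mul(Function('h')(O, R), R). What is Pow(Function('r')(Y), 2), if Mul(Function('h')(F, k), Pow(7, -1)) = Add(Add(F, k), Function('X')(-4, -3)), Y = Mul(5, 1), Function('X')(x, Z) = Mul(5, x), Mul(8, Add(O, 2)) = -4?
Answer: Rational(1500625, 4) ≈ 3.7516e+5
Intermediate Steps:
O = Rational(-5, 2) (O = Add(-2, Mul(Rational(1, 8), -4)) = Add(-2, Rational(-1, 2)) = Rational(-5, 2) ≈ -2.5000)
Y = 5
Function('h')(F, k) = Add(-140, Mul(7, F), Mul(7, k)) (Function('h')(F, k) = Mul(7, Add(Add(F, k), Mul(5, -4))) = Mul(7, Add(Add(F, k), -20)) = Mul(7, Add(-20, F, k)) = Add(-140, Mul(7, F), Mul(7, k)))
Function('r')(R) = Mul(R, Add(Rational(-315, 2), Mul(7, R))) (Function('r')(R) = Mul(Add(-140, Mul(7, Rational(-5, 2)), Mul(7, R)), R) = Mul(Add(-140, Rational(-35, 2), Mul(7, R)), R) = Mul(Add(Rational(-315, 2), Mul(7, R)), R) = Mul(R, Add(Rational(-315, 2), Mul(7, R))))
Pow(Function('r')(Y), 2) = Pow(Mul(Rational(7, 2), 5, Add(-45, Mul(2, 5))), 2) = Pow(Mul(Rational(7, 2), 5, Add(-45, 10)), 2) = Pow(Mul(Rational(7, 2), 5, -35), 2) = Pow(Rational(-1225, 2), 2) = Rational(1500625, 4)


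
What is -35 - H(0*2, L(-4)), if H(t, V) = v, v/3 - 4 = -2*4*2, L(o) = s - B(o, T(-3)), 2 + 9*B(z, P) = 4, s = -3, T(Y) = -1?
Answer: 1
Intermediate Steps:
B(z, P) = 2/9 (B(z, P) = -2/9 + (⅑)*4 = -2/9 + 4/9 = 2/9)
L(o) = -29/9 (L(o) = -3 - 1*2/9 = -3 - 2/9 = -29/9)
v = -36 (v = 12 + 3*(-2*4*2) = 12 + 3*(-8*2) = 12 + 3*(-16) = 12 - 48 = -36)
H(t, V) = -36
-35 - H(0*2, L(-4)) = -35 - 1*(-36) = -35 + 36 = 1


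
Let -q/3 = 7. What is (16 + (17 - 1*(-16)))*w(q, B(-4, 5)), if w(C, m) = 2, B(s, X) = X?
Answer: 98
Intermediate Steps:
q = -21 (q = -3*7 = -21)
(16 + (17 - 1*(-16)))*w(q, B(-4, 5)) = (16 + (17 - 1*(-16)))*2 = (16 + (17 + 16))*2 = (16 + 33)*2 = 49*2 = 98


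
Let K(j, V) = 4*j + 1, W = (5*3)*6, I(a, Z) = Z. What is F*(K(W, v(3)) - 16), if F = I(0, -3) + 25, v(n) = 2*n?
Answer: 7590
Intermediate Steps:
F = 22 (F = -3 + 25 = 22)
W = 90 (W = 15*6 = 90)
K(j, V) = 1 + 4*j
F*(K(W, v(3)) - 16) = 22*((1 + 4*90) - 16) = 22*((1 + 360) - 16) = 22*(361 - 16) = 22*345 = 7590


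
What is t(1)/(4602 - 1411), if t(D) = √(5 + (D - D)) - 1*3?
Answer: -3/3191 + √5/3191 ≈ -0.00023940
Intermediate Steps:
t(D) = -3 + √5 (t(D) = √(5 + 0) - 3 = √5 - 3 = -3 + √5)
t(1)/(4602 - 1411) = (-3 + √5)/(4602 - 1411) = (-3 + √5)/3191 = (-3 + √5)*(1/3191) = -3/3191 + √5/3191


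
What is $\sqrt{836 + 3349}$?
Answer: $3 \sqrt{465} \approx 64.692$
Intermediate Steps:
$\sqrt{836 + 3349} = \sqrt{4185} = 3 \sqrt{465}$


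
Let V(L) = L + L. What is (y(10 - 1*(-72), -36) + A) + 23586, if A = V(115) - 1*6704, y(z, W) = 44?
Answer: 17156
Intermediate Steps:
V(L) = 2*L
A = -6474 (A = 2*115 - 1*6704 = 230 - 6704 = -6474)
(y(10 - 1*(-72), -36) + A) + 23586 = (44 - 6474) + 23586 = -6430 + 23586 = 17156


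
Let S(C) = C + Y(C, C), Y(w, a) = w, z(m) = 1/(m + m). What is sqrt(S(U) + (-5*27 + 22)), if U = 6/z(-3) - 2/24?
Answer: I*sqrt(6666)/6 ≈ 13.608*I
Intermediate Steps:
z(m) = 1/(2*m)
U = -433/12 (U = 6/(((1/2)/(-3))) - 2/24 = 6/(((1/2)*(-1/3))) - 2*1/24 = 6/(-1/6) - 1/12 = 6*(-6) - 1/12 = -36 - 1/12 = -433/12 ≈ -36.083)
S(C) = 2*C (S(C) = C + C = 2*C)
sqrt(S(U) + (-5*27 + 22)) = sqrt(2*(-433/12) + (-5*27 + 22)) = sqrt(-433/6 + (-135 + 22)) = sqrt(-433/6 - 113) = sqrt(-1111/6) = I*sqrt(6666)/6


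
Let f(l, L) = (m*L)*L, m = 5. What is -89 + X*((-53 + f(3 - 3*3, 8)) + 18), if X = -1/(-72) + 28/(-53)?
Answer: -299693/1272 ≈ -235.61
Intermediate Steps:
X = -1963/3816 (X = -1*(-1/72) + 28*(-1/53) = 1/72 - 28/53 = -1963/3816 ≈ -0.51441)
f(l, L) = 5*L**2 (f(l, L) = (5*L)*L = 5*L**2)
-89 + X*((-53 + f(3 - 3*3, 8)) + 18) = -89 - 1963*((-53 + 5*8**2) + 18)/3816 = -89 - 1963*((-53 + 5*64) + 18)/3816 = -89 - 1963*((-53 + 320) + 18)/3816 = -89 - 1963*(267 + 18)/3816 = -89 - 1963/3816*285 = -89 - 186485/1272 = -299693/1272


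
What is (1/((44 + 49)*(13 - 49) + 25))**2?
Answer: 1/11042329 ≈ 9.0561e-8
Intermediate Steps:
(1/((44 + 49)*(13 - 49) + 25))**2 = (1/(93*(-36) + 25))**2 = (1/(-3348 + 25))**2 = (1/(-3323))**2 = (-1/3323)**2 = 1/11042329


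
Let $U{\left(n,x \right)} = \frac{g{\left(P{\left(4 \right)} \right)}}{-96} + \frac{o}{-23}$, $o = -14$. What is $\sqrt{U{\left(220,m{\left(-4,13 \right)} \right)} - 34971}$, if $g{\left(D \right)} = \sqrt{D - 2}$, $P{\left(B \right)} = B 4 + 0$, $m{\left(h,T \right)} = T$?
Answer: $\frac{\sqrt{-10655618112 - 3174 \sqrt{14}}}{552} \approx 187.0 i$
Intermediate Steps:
$P{\left(B \right)} = 4 B$ ($P{\left(B \right)} = 4 B + 0 = 4 B$)
$g{\left(D \right)} = \sqrt{-2 + D}$
$U{\left(n,x \right)} = \frac{14}{23} - \frac{\sqrt{14}}{96}$ ($U{\left(n,x \right)} = \frac{\sqrt{-2 + 4 \cdot 4}}{-96} - \frac{14}{-23} = \sqrt{-2 + 16} \left(- \frac{1}{96}\right) - - \frac{14}{23} = \sqrt{14} \left(- \frac{1}{96}\right) + \frac{14}{23} = - \frac{\sqrt{14}}{96} + \frac{14}{23} = \frac{14}{23} - \frac{\sqrt{14}}{96}$)
$\sqrt{U{\left(220,m{\left(-4,13 \right)} \right)} - 34971} = \sqrt{\left(\frac{14}{23} - \frac{\sqrt{14}}{96}\right) - 34971} = \sqrt{- \frac{804319}{23} - \frac{\sqrt{14}}{96}}$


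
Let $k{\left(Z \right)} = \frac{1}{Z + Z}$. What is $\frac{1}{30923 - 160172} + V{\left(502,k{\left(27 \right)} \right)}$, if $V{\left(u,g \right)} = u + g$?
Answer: $\frac{43256927}{86166} \approx 502.02$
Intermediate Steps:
$k{\left(Z \right)} = \frac{1}{2 Z}$
$V{\left(u,g \right)} = g + u$
$\frac{1}{30923 - 160172} + V{\left(502,k{\left(27 \right)} \right)} = \frac{1}{30923 - 160172} + \left(\frac{1}{2 \cdot 27} + 502\right) = \frac{1}{-129249} + \left(\frac{1}{2} \cdot \frac{1}{27} + 502\right) = - \frac{1}{129249} + \left(\frac{1}{54} + 502\right) = - \frac{1}{129249} + \frac{27109}{54} = \frac{43256927}{86166}$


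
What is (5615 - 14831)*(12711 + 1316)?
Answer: -129272832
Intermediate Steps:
(5615 - 14831)*(12711 + 1316) = -9216*14027 = -129272832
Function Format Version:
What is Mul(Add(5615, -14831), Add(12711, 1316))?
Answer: -129272832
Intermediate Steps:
Mul(Add(5615, -14831), Add(12711, 1316)) = Mul(-9216, 14027) = -129272832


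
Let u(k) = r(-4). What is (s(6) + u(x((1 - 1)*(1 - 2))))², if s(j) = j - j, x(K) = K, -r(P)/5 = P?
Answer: 400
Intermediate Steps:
r(P) = -5*P
u(k) = 20 (u(k) = -5*(-4) = 20)
s(j) = 0
(s(6) + u(x((1 - 1)*(1 - 2))))² = (0 + 20)² = 20² = 400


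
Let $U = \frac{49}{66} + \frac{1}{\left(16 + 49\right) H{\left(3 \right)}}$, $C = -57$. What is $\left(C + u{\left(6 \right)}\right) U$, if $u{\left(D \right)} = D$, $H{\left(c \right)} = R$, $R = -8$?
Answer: $- \frac{216019}{5720} \approx -37.766$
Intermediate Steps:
$H{\left(c \right)} = -8$
$U = \frac{12707}{17160}$ ($U = \frac{49}{66} + \frac{1}{\left(16 + 49\right) \left(-8\right)} = 49 \cdot \frac{1}{66} + \frac{1}{65} \left(- \frac{1}{8}\right) = \frac{49}{66} + \frac{1}{65} \left(- \frac{1}{8}\right) = \frac{49}{66} - \frac{1}{520} = \frac{12707}{17160} \approx 0.7405$)
$\left(C + u{\left(6 \right)}\right) U = \left(-57 + 6\right) \frac{12707}{17160} = \left(-51\right) \frac{12707}{17160} = - \frac{216019}{5720}$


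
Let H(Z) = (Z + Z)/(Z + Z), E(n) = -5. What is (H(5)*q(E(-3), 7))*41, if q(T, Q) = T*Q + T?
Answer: -1640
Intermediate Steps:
q(T, Q) = T + Q*T (q(T, Q) = Q*T + T = T + Q*T)
H(Z) = 1 (H(Z) = (2*Z)/((2*Z)) = (2*Z)*(1/(2*Z)) = 1)
(H(5)*q(E(-3), 7))*41 = (1*(-5*(1 + 7)))*41 = (1*(-5*8))*41 = (1*(-40))*41 = -40*41 = -1640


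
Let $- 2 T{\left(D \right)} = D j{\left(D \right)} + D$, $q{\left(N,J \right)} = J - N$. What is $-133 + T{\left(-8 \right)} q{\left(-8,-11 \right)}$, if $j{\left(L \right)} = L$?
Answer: $-49$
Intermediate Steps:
$T{\left(D \right)} = - \frac{D}{2} - \frac{D^{2}}{2}$ ($T{\left(D \right)} = - \frac{D D + D}{2} = - \frac{D^{2} + D}{2} = - \frac{D + D^{2}}{2} = - \frac{D}{2} - \frac{D^{2}}{2}$)
$-133 + T{\left(-8 \right)} q{\left(-8,-11 \right)} = -133 + \left(- \frac{1}{2}\right) \left(-8\right) \left(1 - 8\right) \left(-11 - -8\right) = -133 + \left(- \frac{1}{2}\right) \left(-8\right) \left(-7\right) \left(-11 + 8\right) = -133 - -84 = -133 + 84 = -49$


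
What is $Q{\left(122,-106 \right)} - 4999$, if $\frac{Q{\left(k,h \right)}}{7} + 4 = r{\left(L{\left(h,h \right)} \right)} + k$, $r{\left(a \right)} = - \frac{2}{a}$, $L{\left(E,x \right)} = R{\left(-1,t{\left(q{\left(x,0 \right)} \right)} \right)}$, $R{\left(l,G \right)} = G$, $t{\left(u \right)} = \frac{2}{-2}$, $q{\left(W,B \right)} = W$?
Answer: $-4159$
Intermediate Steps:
$t{\left(u \right)} = -1$ ($t{\left(u \right)} = 2 \left(- \frac{1}{2}\right) = -1$)
$L{\left(E,x \right)} = -1$
$Q{\left(k,h \right)} = -14 + 7 k$ ($Q{\left(k,h \right)} = -28 + 7 \left(- \frac{2}{-1} + k\right) = -28 + 7 \left(\left(-2\right) \left(-1\right) + k\right) = -28 + 7 \left(2 + k\right) = -28 + \left(14 + 7 k\right) = -14 + 7 k$)
$Q{\left(122,-106 \right)} - 4999 = \left(-14 + 7 \cdot 122\right) - 4999 = \left(-14 + 854\right) - 4999 = 840 - 4999 = -4159$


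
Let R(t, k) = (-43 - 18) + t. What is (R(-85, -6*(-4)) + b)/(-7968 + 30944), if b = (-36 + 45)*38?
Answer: 49/5744 ≈ 0.0085306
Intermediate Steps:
R(t, k) = -61 + t
b = 342 (b = 9*38 = 342)
(R(-85, -6*(-4)) + b)/(-7968 + 30944) = ((-61 - 85) + 342)/(-7968 + 30944) = (-146 + 342)/22976 = 196*(1/22976) = 49/5744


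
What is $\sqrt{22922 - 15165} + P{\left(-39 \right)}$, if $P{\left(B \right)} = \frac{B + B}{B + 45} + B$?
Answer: $-52 + \sqrt{7757} \approx 36.074$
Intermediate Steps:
$P{\left(B \right)} = B + \frac{2 B}{45 + B}$ ($P{\left(B \right)} = \frac{2 B}{45 + B} + B = B + \frac{2 B}{45 + B}$)
$\sqrt{22922 - 15165} + P{\left(-39 \right)} = \sqrt{22922 - 15165} - \frac{39 \left(47 - 39\right)}{45 - 39} = \sqrt{7757} - 39 \cdot \frac{1}{6} \cdot 8 = \sqrt{7757} - \frac{13}{2} \cdot 8 = \sqrt{7757} - 52 = -52 + \sqrt{7757}$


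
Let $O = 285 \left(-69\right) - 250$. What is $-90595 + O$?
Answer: $-110510$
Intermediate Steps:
$O = -19915$ ($O = -19665 - 250 = -19915$)
$-90595 + O = -90595 - 19915 = -110510$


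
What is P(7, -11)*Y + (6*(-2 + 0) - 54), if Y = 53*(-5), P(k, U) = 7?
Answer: -1921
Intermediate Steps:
Y = -265
P(7, -11)*Y + (6*(-2 + 0) - 54) = 7*(-265) + (6*(-2 + 0) - 54) = -1855 + (6*(-2) - 54) = -1855 + (-12 - 54) = -1855 - 66 = -1921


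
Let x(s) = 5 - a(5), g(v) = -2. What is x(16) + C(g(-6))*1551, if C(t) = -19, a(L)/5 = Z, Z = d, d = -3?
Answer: -29449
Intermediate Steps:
Z = -3
a(L) = -15 (a(L) = 5*(-3) = -15)
x(s) = 20 (x(s) = 5 - 1*(-15) = 5 + 15 = 20)
x(16) + C(g(-6))*1551 = 20 - 19*1551 = 20 - 29469 = -29449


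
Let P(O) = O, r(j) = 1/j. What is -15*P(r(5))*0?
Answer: 0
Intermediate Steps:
r(j) = 1/j
-15*P(r(5))*0 = -15/5*0 = -15*⅕*0 = -3*0 = 0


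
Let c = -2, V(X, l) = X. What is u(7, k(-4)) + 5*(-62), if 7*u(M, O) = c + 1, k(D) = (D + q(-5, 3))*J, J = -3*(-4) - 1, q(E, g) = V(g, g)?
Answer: -2171/7 ≈ -310.14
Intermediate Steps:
q(E, g) = g
J = 11 (J = 12 - 1 = 11)
k(D) = 33 + 11*D (k(D) = (D + 3)*11 = (3 + D)*11 = 33 + 11*D)
u(M, O) = -1/7 (u(M, O) = (-2 + 1)/7 = (1/7)*(-1) = -1/7)
u(7, k(-4)) + 5*(-62) = -1/7 + 5*(-62) = -1/7 - 310 = -2171/7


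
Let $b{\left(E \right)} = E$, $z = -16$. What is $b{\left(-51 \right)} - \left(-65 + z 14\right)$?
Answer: $238$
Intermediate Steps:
$b{\left(-51 \right)} - \left(-65 + z 14\right) = -51 - \left(-65 - 224\right) = -51 - -289 = -51 + 289 = 238$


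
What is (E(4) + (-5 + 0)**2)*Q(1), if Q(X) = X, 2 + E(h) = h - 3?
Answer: 24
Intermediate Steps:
E(h) = -5 + h (E(h) = -2 + (h - 3) = -2 + (-3 + h) = -5 + h)
(E(4) + (-5 + 0)**2)*Q(1) = ((-5 + 4) + (-5 + 0)**2)*1 = (-1 + (-5)**2)*1 = (-1 + 25)*1 = 24*1 = 24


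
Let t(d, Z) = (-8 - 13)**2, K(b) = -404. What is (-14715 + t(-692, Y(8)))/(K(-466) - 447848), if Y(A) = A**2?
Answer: 7137/224126 ≈ 0.031844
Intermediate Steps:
t(d, Z) = 441 (t(d, Z) = (-21)**2 = 441)
(-14715 + t(-692, Y(8)))/(K(-466) - 447848) = (-14715 + 441)/(-404 - 447848) = -14274/(-448252) = -14274*(-1/448252) = 7137/224126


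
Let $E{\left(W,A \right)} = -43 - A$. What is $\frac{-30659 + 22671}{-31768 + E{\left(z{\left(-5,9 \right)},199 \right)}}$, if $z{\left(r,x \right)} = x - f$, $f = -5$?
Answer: $\frac{3994}{16005} \approx 0.24955$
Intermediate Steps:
$z{\left(r,x \right)} = 5 + x$ ($z{\left(r,x \right)} = x - -5 = x + 5 = 5 + x$)
$\frac{-30659 + 22671}{-31768 + E{\left(z{\left(-5,9 \right)},199 \right)}} = \frac{-30659 + 22671}{-31768 - 242} = - \frac{7988}{-31768 - 242} = - \frac{7988}{-32010} = \left(-7988\right) \left(- \frac{1}{32010}\right) = \frac{3994}{16005}$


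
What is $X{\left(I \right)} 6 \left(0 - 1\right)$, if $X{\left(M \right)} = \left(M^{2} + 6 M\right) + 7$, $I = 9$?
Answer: $-852$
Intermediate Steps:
$X{\left(M \right)} = 7 + M^{2} + 6 M$
$X{\left(I \right)} 6 \left(0 - 1\right) = \left(7 + 9^{2} + 6 \cdot 9\right) 6 \left(0 - 1\right) = \left(7 + 81 + 54\right) 6 \left(-1\right) = 142 \left(-6\right) = -852$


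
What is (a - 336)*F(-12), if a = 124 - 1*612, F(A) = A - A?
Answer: 0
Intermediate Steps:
F(A) = 0
a = -488 (a = 124 - 612 = -488)
(a - 336)*F(-12) = (-488 - 336)*0 = -824*0 = 0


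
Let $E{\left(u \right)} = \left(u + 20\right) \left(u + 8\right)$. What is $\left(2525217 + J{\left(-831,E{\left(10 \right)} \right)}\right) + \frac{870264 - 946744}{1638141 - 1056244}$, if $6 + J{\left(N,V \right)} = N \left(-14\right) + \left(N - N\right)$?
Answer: $\frac{1476182418485}{581897} \approx 2.5368 \cdot 10^{6}$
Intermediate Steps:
$E{\left(u \right)} = \left(8 + u\right) \left(20 + u\right)$ ($E{\left(u \right)} = \left(20 + u\right) \left(8 + u\right) = \left(8 + u\right) \left(20 + u\right)$)
$J{\left(N,V \right)} = -6 - 14 N$ ($J{\left(N,V \right)} = -6 + \left(N \left(-14\right) + \left(N - N\right)\right) = -6 + \left(- 14 N + 0\right) = -6 - 14 N$)
$\left(2525217 + J{\left(-831,E{\left(10 \right)} \right)}\right) + \frac{870264 - 946744}{1638141 - 1056244} = \left(2525217 - -11628\right) + \frac{870264 - 946744}{1638141 - 1056244} = \left(2525217 + \left(-6 + 11634\right)\right) - \frac{76480}{581897} = \left(2525217 + 11628\right) - \frac{76480}{581897} = 2536845 - \frac{76480}{581897} = \frac{1476182418485}{581897}$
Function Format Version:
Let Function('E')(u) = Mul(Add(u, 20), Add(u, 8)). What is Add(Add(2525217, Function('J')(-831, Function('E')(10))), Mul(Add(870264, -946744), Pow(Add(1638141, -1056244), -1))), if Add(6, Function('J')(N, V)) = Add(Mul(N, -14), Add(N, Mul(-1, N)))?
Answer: Rational(1476182418485, 581897) ≈ 2.5368e+6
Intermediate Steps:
Function('E')(u) = Mul(Add(8, u), Add(20, u)) (Function('E')(u) = Mul(Add(20, u), Add(8, u)) = Mul(Add(8, u), Add(20, u)))
Function('J')(N, V) = Add(-6, Mul(-14, N)) (Function('J')(N, V) = Add(-6, Add(Mul(N, -14), Add(N, Mul(-1, N)))) = Add(-6, Add(Mul(-14, N), 0)) = Add(-6, Mul(-14, N)))
Add(Add(2525217, Function('J')(-831, Function('E')(10))), Mul(Add(870264, -946744), Pow(Add(1638141, -1056244), -1))) = Add(Add(2525217, Add(-6, Mul(-14, -831))), Mul(Add(870264, -946744), Pow(Add(1638141, -1056244), -1))) = Add(Add(2525217, Add(-6, 11634)), Mul(-76480, Pow(581897, -1))) = Add(Add(2525217, 11628), Mul(-76480, Rational(1, 581897))) = Add(2536845, Rational(-76480, 581897)) = Rational(1476182418485, 581897)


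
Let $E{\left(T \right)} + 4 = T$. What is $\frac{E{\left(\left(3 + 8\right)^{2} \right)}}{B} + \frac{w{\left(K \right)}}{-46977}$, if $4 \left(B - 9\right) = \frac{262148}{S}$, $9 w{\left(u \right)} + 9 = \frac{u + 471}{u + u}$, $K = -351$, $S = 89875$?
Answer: $\frac{74308955785993}{6179192415396} \approx 12.026$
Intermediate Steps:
$E{\left(T \right)} = -4 + T$
$w{\left(u \right)} = -1 + \frac{471 + u}{18 u}$ ($w{\left(u \right)} = -1 + \frac{\left(u + 471\right) \frac{1}{u + u}}{9} = -1 + \frac{\left(471 + u\right) \frac{1}{2 u}}{9} = -1 + \frac{\frac{1}{2} \frac{1}{u} \left(471 + u\right)}{9} = -1 + \frac{471 + u}{18 u}$)
$B = \frac{874412}{89875}$ ($B = 9 + \frac{262148 \cdot \frac{1}{89875}}{4} = 9 + \frac{1}{4} \cdot \frac{262148}{89875} = 9 + \frac{65537}{89875} = \frac{874412}{89875} \approx 9.7292$)
$\frac{E{\left(\left(3 + 8\right)^{2} \right)}}{B} + \frac{w{\left(K \right)}}{-46977} = \frac{-4 + \left(3 + 8\right)^{2}}{\frac{874412}{89875}} + \frac{\frac{1}{18} \frac{1}{-351} \left(471 - -5967\right)}{-46977} = \left(-4 + 11^{2}\right) \frac{89875}{874412} + \frac{1}{18} \left(- \frac{1}{351}\right) \left(471 + 5967\right) \left(- \frac{1}{46977}\right) = \left(-4 + 121\right) \frac{89875}{874412} + \frac{1}{18} \left(- \frac{1}{351}\right) 6438 \left(- \frac{1}{46977}\right) = 117 \cdot \frac{89875}{874412} - - \frac{1073}{49466781} = \frac{10515375}{874412} + \frac{1073}{49466781} = \frac{74308955785993}{6179192415396}$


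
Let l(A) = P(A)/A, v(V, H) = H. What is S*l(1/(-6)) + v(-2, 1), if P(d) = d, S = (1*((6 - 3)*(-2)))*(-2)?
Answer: 13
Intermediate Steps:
S = 12 (S = (1*(3*(-2)))*(-2) = (1*(-6))*(-2) = -6*(-2) = 12)
l(A) = 1 (l(A) = A/A = 1)
S*l(1/(-6)) + v(-2, 1) = 12*1 + 1 = 12 + 1 = 13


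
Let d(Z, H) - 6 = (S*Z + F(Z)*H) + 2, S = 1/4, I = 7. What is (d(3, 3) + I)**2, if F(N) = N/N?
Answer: 5625/16 ≈ 351.56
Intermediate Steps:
F(N) = 1
S = 1/4 ≈ 0.25000
d(Z, H) = 8 + H + Z/4 (d(Z, H) = 6 + ((Z/4 + 1*H) + 2) = 6 + ((Z/4 + H) + 2) = 6 + ((H + Z/4) + 2) = 6 + (2 + H + Z/4) = 8 + H + Z/4)
(d(3, 3) + I)**2 = ((8 + 3 + (1/4)*3) + 7)**2 = ((8 + 3 + 3/4) + 7)**2 = (47/4 + 7)**2 = (75/4)**2 = 5625/16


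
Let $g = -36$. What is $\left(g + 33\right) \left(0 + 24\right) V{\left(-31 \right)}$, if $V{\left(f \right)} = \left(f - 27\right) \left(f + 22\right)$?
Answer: $-37584$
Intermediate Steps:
$V{\left(f \right)} = \left(-27 + f\right) \left(22 + f\right)$
$\left(g + 33\right) \left(0 + 24\right) V{\left(-31 \right)} = \left(-36 + 33\right) \left(0 + 24\right) \left(-594 + \left(-31\right)^{2} - -155\right) = \left(-3\right) 24 \left(-594 + 961 + 155\right) = \left(-72\right) 522 = -37584$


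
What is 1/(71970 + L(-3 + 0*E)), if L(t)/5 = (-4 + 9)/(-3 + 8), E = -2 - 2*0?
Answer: 1/71975 ≈ 1.3894e-5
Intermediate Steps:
E = -2 (E = -2 + 0 = -2)
L(t) = 5 (L(t) = 5*((-4 + 9)/(-3 + 8)) = 5*(5/5) = 5*((⅕)*5) = 5*1 = 5)
1/(71970 + L(-3 + 0*E)) = 1/(71970 + 5) = 1/71975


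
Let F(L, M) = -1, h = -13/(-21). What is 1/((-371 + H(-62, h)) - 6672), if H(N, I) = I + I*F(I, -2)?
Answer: -1/7043 ≈ -0.00014199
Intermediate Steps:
h = 13/21 (h = -13*(-1/21) = 13/21 ≈ 0.61905)
H(N, I) = 0 (H(N, I) = I + I*(-1) = I - I = 0)
1/((-371 + H(-62, h)) - 6672) = 1/((-371 + 0) - 6672) = 1/(-371 - 6672) = 1/(-7043) = -1/7043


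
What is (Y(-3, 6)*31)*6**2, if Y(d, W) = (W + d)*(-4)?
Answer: -13392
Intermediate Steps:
Y(d, W) = -4*W - 4*d
(Y(-3, 6)*31)*6**2 = ((-4*6 - 4*(-3))*31)*6**2 = ((-24 + 12)*31)*36 = -12*31*36 = -372*36 = -13392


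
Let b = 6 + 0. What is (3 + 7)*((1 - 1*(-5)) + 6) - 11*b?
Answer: 54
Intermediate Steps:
b = 6
(3 + 7)*((1 - 1*(-5)) + 6) - 11*b = (3 + 7)*((1 - 1*(-5)) + 6) - 11*6 = 10*((1 + 5) + 6) - 66 = 10*(6 + 6) - 66 = 10*12 - 66 = 120 - 66 = 54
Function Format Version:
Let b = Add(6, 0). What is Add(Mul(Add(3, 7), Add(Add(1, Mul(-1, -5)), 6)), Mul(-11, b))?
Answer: 54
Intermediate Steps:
b = 6
Add(Mul(Add(3, 7), Add(Add(1, Mul(-1, -5)), 6)), Mul(-11, b)) = Add(Mul(Add(3, 7), Add(Add(1, Mul(-1, -5)), 6)), Mul(-11, 6)) = Add(Mul(10, Add(Add(1, 5), 6)), -66) = Add(Mul(10, Add(6, 6)), -66) = Add(Mul(10, 12), -66) = Add(120, -66) = 54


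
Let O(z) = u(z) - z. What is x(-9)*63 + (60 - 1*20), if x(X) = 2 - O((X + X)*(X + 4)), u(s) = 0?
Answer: 5836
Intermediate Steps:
O(z) = -z (O(z) = 0 - z = -z)
x(X) = 2 + 2*X*(4 + X) (x(X) = 2 - (-1)*(X + X)*(X + 4) = 2 - (-1)*(2*X)*(4 + X) = 2 - (-1)*2*X*(4 + X) = 2 - (-2)*X*(4 + X) = 2 + 2*X*(4 + X))
x(-9)*63 + (60 - 1*20) = (2 + 2*(-9)*(4 - 9))*63 + (60 - 1*20) = (2 + 2*(-9)*(-5))*63 + (60 - 20) = (2 + 90)*63 + 40 = 92*63 + 40 = 5796 + 40 = 5836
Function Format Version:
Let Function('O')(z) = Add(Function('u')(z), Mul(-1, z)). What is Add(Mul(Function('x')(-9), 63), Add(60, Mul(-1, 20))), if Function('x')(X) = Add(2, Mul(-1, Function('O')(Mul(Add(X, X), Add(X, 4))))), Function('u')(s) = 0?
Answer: 5836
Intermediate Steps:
Function('O')(z) = Mul(-1, z) (Function('O')(z) = Add(0, Mul(-1, z)) = Mul(-1, z))
Function('x')(X) = Add(2, Mul(2, X, Add(4, X))) (Function('x')(X) = Add(2, Mul(-1, Mul(-1, Mul(Add(X, X), Add(X, 4))))) = Add(2, Mul(-1, Mul(-1, Mul(Mul(2, X), Add(4, X))))) = Add(2, Mul(-1, Mul(-1, Mul(2, X, Add(4, X))))) = Add(2, Mul(-1, Mul(-2, X, Add(4, X)))) = Add(2, Mul(2, X, Add(4, X))))
Add(Mul(Function('x')(-9), 63), Add(60, Mul(-1, 20))) = Add(Mul(Add(2, Mul(2, -9, Add(4, -9))), 63), Add(60, Mul(-1, 20))) = Add(Mul(Add(2, Mul(2, -9, -5)), 63), Add(60, -20)) = Add(Mul(Add(2, 90), 63), 40) = Add(Mul(92, 63), 40) = Add(5796, 40) = 5836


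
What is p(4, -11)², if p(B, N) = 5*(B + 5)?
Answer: 2025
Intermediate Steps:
p(B, N) = 25 + 5*B (p(B, N) = 5*(5 + B) = 25 + 5*B)
p(4, -11)² = (25 + 5*4)² = (25 + 20)² = 45² = 2025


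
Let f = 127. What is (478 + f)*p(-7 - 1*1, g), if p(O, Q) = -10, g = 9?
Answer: -6050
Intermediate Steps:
(478 + f)*p(-7 - 1*1, g) = (478 + 127)*(-10) = 605*(-10) = -6050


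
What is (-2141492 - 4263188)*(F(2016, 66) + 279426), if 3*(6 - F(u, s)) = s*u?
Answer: -1505612174400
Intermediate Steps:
F(u, s) = 6 - s*u/3
(-2141492 - 4263188)*(F(2016, 66) + 279426) = (-2141492 - 4263188)*((6 - 1/3*66*2016) + 279426) = -6404680*((6 - 44352) + 279426) = -6404680*(-44346 + 279426) = -6404680*235080 = -1505612174400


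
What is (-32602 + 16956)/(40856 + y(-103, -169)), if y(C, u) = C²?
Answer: -15646/51465 ≈ -0.30401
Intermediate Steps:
(-32602 + 16956)/(40856 + y(-103, -169)) = (-32602 + 16956)/(40856 + (-103)²) = -15646/(40856 + 10609) = -15646/51465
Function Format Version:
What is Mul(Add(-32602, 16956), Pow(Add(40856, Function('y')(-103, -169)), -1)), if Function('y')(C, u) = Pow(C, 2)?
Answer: Rational(-15646, 51465) ≈ -0.30401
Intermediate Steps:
Mul(Add(-32602, 16956), Pow(Add(40856, Function('y')(-103, -169)), -1)) = Mul(Add(-32602, 16956), Pow(Add(40856, Pow(-103, 2)), -1)) = Mul(-15646, Pow(Add(40856, 10609), -1)) = Mul(-15646, Pow(51465, -1)) = Mul(-15646, Rational(1, 51465)) = Rational(-15646, 51465)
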